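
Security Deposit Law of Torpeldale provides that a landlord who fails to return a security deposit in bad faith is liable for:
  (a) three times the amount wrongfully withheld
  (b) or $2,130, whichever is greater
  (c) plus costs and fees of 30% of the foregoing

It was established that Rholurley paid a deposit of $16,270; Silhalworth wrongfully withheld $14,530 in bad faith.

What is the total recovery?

Trebled: 3 × $14,530 = $43,590
Minimum $2,130: $43,590 meets the minimum, no increase.
Costs and fees: 30% of $43,590 = $13,077
Total recovery: $43,590 + $13,077 = $56,667

Recovery: $56,667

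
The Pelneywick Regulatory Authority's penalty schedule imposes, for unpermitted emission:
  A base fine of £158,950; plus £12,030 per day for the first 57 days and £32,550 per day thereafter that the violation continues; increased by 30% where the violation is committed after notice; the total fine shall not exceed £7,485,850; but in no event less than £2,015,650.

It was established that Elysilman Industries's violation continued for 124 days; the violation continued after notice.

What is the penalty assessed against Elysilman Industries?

First 57 days: 57 × £12,030 = £685,710
Remaining days: (124 − 57) × £32,550 = £2,180,850
Per-day component: £685,710 + £2,180,850 = £2,866,560
Base plus per-day: £158,950 + £2,866,560 = £3,025,510
Enhancement: 30% of £3,025,510 = £907,653
Enhanced fine: £3,025,510 + £907,653 = £3,933,163
Cap at £7,485,850: £3,933,163 is within the cap, no reduction.
Minimum £2,015,650: £3,933,163 meets the minimum, no increase.

£3,933,163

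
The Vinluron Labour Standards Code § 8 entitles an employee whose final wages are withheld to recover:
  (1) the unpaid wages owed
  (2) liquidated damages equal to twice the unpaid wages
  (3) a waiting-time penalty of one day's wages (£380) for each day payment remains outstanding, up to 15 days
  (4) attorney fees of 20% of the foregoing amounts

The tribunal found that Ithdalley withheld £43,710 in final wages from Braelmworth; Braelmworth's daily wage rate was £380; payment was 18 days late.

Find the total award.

Doubled: 2 × £43,710 = £87,420
Penalty days: min(18, 15) = 15
Waiting-time penalty: 15 × £380 = £5,700
Subtotal: £43,710 + £87,420 + £5,700 = £136,830
Attorney fees: 20% of £136,830 = £27,366
Total award: £136,830 + £27,366 = £164,196

£164,196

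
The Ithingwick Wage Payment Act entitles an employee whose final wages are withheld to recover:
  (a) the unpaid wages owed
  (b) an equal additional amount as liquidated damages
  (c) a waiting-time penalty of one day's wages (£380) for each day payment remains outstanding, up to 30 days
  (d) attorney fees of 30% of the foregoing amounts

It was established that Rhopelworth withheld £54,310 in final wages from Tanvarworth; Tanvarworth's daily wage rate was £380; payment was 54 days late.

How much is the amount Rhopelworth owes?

£156,026

Liquidated damages (equal amount): £54,310
Penalty days: min(54, 30) = 30
Waiting-time penalty: 30 × £380 = £11,400
Subtotal: £54,310 + £54,310 + £11,400 = £120,020
Attorney fees: 30% of £120,020 = £36,006
Total award: £120,020 + £36,006 = £156,026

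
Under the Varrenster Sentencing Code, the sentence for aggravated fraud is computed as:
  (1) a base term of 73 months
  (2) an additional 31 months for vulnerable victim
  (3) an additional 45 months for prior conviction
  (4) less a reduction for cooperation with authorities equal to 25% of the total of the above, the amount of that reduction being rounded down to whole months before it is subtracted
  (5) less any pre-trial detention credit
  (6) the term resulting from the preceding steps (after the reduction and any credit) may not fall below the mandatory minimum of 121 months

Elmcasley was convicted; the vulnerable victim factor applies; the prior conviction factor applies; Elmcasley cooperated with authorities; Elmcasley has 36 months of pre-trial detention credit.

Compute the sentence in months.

Vulnerable victim enhancement: +31 months
Prior conviction enhancement: +45 months
Adjusted term: 73 months + 31 months + 45 months = 149 months
Cooperation with authorities reduction: 25% of 149 months = 37 months (rounded down)
After reduction: 149 − 37 = 112 months
Less pre-trial detention credit: 112 months − 36 months = 76 months
Minimum 121 months: 76 months is below the minimum → 121 months

Sentence: 121 months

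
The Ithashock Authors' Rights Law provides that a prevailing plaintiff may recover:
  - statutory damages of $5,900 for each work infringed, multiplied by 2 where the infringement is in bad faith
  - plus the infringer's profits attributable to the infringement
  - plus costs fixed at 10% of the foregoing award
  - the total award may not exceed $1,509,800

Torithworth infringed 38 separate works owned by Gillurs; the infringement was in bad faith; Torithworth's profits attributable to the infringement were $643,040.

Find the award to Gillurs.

$1,200,584

Statutory damages: 38 × $5,900 = $224,200
Doubled: 2 × $224,200 = $448,400
Combined award: $448,400 + $643,040 = $1,091,440
Costs: 10% of $1,091,440 = $109,144
Award plus costs: $1,091,440 + $109,144 = $1,200,584
Cap at $1,509,800: $1,200,584 is within the cap, no reduction.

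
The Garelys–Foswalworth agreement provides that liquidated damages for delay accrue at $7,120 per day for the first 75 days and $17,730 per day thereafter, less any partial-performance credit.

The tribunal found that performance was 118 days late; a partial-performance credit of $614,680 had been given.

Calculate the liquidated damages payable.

$681,710

First 75 days: 75 × $7,120 = $534,000
Remaining days: (118 − 75) × $17,730 = $762,390
Accrued per-day damages: $534,000 + $762,390 = $1,296,390
Less partial-performance credit: $1,296,390 − $614,680 = $681,710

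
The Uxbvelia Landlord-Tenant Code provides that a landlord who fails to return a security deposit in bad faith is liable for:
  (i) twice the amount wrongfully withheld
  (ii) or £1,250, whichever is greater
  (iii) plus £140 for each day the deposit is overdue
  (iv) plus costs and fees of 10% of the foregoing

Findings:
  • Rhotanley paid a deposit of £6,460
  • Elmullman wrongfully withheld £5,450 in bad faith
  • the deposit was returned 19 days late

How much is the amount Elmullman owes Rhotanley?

Doubled: 2 × £5,450 = £10,900
Minimum £1,250: £10,900 meets the minimum, no increase.
Late-return penalty: 19 × £140 = £2,660
Damages plus late penalty: £10,900 + £2,660 = £13,560
Costs and fees: 10% of £13,560 = £1,356
Total recovery: £13,560 + £1,356 = £14,916

£14,916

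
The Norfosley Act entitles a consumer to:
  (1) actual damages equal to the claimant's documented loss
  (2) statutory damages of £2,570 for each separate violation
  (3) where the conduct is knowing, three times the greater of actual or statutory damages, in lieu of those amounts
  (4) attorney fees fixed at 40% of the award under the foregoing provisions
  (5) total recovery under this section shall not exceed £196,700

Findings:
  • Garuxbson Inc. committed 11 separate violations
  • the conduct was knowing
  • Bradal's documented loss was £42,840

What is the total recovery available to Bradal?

Statutory damages: 11 × £2,570 = £28,270
Greater of actual damages (£42,840) or statutory damages (£28,270): £42,840
Trebled: 3 × £42,840 = £128,520
Attorney fees: 40% of £128,520 = £51,408
Total before cap: £128,520 + £51,408 = £179,928
Cap at £196,700: £179,928 is within the cap, no reduction.

£179,928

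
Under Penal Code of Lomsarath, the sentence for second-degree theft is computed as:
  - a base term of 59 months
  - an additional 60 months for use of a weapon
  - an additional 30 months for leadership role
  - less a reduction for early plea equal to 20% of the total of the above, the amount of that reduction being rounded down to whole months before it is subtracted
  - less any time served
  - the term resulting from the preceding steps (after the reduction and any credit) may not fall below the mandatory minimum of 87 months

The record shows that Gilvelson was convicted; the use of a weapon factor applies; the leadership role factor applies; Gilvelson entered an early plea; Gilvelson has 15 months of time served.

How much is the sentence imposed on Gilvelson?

Use of a weapon enhancement: +60 months
Leadership role enhancement: +30 months
Adjusted term: 59 months + 60 months + 30 months = 149 months
Early plea reduction: 20% of 149 months = 29 months (rounded down)
After reduction: 149 − 29 = 120 months
Less time served: 120 months − 15 months = 105 months
Minimum 87 months: 105 months meets the minimum, no increase.

Sentence: 105 months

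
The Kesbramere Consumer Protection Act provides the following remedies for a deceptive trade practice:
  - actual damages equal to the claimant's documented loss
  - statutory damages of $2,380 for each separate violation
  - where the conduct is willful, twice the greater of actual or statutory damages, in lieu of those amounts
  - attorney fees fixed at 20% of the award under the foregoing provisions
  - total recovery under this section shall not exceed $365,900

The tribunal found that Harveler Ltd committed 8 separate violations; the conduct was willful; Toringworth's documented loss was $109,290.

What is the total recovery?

$262,296

Statutory damages: 8 × $2,380 = $19,040
Greater of actual damages ($109,290) or statutory damages ($19,040): $109,290
Doubled: 2 × $109,290 = $218,580
Attorney fees: 20% of $218,580 = $43,716
Total before cap: $218,580 + $43,716 = $262,296
Cap at $365,900: $262,296 is within the cap, no reduction.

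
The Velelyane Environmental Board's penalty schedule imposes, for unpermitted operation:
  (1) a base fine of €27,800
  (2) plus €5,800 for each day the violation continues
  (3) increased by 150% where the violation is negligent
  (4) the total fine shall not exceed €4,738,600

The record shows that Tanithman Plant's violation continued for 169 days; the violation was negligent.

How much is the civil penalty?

€2,520,000

Per-day component: 169 × €5,800 = €980,200
Base plus per-day: €27,800 + €980,200 = €1,008,000
Enhancement: 150% of €1,008,000 = €1,512,000
Enhanced fine: €1,008,000 + €1,512,000 = €2,520,000
Cap at €4,738,600: €2,520,000 is within the cap, no reduction.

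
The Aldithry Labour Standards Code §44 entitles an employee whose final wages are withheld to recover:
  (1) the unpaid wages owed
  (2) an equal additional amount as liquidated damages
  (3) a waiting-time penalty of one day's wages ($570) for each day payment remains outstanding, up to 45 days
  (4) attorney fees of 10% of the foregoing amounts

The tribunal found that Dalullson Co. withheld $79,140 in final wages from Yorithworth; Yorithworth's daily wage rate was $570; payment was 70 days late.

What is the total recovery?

$202,323

Liquidated damages (equal amount): $79,140
Penalty days: min(70, 45) = 45
Waiting-time penalty: 45 × $570 = $25,650
Subtotal: $79,140 + $79,140 + $25,650 = $183,930
Attorney fees: 10% of $183,930 = $18,393
Total award: $183,930 + $18,393 = $202,323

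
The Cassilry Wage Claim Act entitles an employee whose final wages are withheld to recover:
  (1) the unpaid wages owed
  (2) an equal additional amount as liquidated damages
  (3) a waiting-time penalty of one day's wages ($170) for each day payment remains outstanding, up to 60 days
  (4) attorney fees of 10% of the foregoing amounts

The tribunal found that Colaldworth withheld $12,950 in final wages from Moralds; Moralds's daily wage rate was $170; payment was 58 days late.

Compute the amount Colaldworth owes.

$39,336

Liquidated damages (equal amount): $12,950
Penalty days: min(58, 60) = 58
Waiting-time penalty: 58 × $170 = $9,860
Subtotal: $12,950 + $12,950 + $9,860 = $35,760
Attorney fees: 10% of $35,760 = $3,576
Total award: $35,760 + $3,576 = $39,336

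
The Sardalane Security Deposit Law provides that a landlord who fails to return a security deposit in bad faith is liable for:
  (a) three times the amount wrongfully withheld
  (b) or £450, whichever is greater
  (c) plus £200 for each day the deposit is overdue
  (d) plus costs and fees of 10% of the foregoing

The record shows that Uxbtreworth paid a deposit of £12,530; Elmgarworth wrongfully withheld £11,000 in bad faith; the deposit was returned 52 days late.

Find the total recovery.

£47,740

Trebled: 3 × £11,000 = £33,000
Minimum £450: £33,000 meets the minimum, no increase.
Late-return penalty: 52 × £200 = £10,400
Damages plus late penalty: £33,000 + £10,400 = £43,400
Costs and fees: 10% of £43,400 = £4,340
Total recovery: £43,400 + £4,340 = £47,740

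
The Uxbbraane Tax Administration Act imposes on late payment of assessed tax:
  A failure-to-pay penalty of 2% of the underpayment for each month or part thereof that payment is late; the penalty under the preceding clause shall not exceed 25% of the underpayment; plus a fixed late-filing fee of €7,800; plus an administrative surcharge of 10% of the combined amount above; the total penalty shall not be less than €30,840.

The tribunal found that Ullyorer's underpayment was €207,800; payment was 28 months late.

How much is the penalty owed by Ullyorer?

Penalty: €65,725

Accrued rate: 2% × 28 = 56%, capped at 25% → 25%
Failure-to-pay penalty: 25% of €207,800 = €51,950
Penalty before surcharge: €51,950 + €7,800 = €59,750
Administrative surcharge: 10% of €59,750 = €5,975
Total penalty: €59,750 + €5,975 = €65,725
Minimum €30,840: €65,725 meets the minimum, no increase.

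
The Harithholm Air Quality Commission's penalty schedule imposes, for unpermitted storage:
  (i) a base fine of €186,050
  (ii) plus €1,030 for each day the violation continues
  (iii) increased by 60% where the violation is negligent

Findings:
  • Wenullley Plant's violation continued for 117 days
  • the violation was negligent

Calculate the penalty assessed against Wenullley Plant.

Per-day component: 117 × €1,030 = €120,510
Base plus per-day: €186,050 + €120,510 = €306,560
Enhancement: 60% of €306,560 = €183,936
Enhanced fine: €306,560 + €183,936 = €490,496

€490,496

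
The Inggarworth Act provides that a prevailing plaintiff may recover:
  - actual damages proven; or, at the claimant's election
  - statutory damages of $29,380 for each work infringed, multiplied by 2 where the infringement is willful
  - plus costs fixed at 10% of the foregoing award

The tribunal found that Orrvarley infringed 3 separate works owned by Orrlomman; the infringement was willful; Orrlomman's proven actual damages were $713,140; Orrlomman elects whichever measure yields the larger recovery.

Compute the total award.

Statutory damages: 3 × $29,380 = $88,140
Doubled: 2 × $88,140 = $176,280
Greater of actual damages ($713,140) or enhanced statutory damages ($176,280): $713,140
Costs: 10% of $713,140 = $71,314
Award plus costs: $713,140 + $71,314 = $784,454

Award: $784,454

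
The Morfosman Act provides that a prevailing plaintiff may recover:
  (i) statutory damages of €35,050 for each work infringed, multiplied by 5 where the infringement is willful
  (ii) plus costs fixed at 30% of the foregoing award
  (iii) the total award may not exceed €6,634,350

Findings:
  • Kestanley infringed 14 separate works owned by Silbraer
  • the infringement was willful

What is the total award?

Award: €3,189,550

Statutory damages: 14 × €35,050 = €490,700
Multiplied by 5: 5 × €490,700 = €2,453,500
Costs: 30% of €2,453,500 = €736,050
Award plus costs: €2,453,500 + €736,050 = €3,189,550
Cap at €6,634,350: €3,189,550 is within the cap, no reduction.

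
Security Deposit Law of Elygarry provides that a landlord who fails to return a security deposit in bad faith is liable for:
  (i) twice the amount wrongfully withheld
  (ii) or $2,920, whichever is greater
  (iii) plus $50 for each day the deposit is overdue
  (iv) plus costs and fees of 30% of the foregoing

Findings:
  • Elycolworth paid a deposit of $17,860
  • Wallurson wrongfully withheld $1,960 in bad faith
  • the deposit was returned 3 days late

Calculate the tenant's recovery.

$5,291

Doubled: 2 × $1,960 = $3,920
Minimum $2,920: $3,920 meets the minimum, no increase.
Late-return penalty: 3 × $50 = $150
Damages plus late penalty: $3,920 + $150 = $4,070
Costs and fees: 30% of $4,070 = $1,221
Total recovery: $4,070 + $1,221 = $5,291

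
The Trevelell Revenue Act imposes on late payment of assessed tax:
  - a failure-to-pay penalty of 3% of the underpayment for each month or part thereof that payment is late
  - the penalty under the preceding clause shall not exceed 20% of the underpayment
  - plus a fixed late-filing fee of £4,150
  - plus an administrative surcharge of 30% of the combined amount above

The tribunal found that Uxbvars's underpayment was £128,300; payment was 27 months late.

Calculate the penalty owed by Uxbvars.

Accrued rate: 3% × 27 = 81%, capped at 20% → 20%
Failure-to-pay penalty: 20% of £128,300 = £25,660
Penalty before surcharge: £25,660 + £4,150 = £29,810
Administrative surcharge: 30% of £29,810 = £8,943
Total penalty: £29,810 + £8,943 = £38,753

£38,753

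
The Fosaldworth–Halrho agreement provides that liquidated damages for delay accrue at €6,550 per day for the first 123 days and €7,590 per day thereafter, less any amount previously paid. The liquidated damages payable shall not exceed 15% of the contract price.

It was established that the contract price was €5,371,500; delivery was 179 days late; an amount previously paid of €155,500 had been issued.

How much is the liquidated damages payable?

€805,725

First 123 days: 123 × €6,550 = €805,650
Remaining days: (179 − 123) × €7,590 = €425,040
Accrued per-day damages: €805,650 + €425,040 = €1,230,690
Less amount previously paid: €1,230,690 − €155,500 = €1,075,190
Cap: 15% of €5,371,500 = €805,725
Cap at €805,725: €1,075,190 exceeds the cap → €805,725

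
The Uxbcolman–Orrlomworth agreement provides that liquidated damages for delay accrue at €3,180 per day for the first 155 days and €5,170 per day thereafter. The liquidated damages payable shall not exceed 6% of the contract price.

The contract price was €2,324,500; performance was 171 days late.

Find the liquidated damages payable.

Liquidated damages: €139,470

First 155 days: 155 × €3,180 = €492,900
Remaining days: (171 − 155) × €5,170 = €82,720
Accrued per-day damages: €492,900 + €82,720 = €575,620
Cap: 6% of €2,324,500 = €139,470
Cap at €139,470: €575,620 exceeds the cap → €139,470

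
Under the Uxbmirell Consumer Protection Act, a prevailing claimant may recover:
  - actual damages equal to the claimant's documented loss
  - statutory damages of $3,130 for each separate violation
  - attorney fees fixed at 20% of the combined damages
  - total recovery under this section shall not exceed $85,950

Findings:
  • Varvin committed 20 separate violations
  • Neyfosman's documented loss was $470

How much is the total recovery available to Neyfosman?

Statutory damages: 20 × $3,130 = $62,600
Combined damages: $470 + $62,600 = $63,070
Attorney fees: 20% of $63,070 = $12,614
Total before cap: $63,070 + $12,614 = $75,684
Cap at $85,950: $75,684 is within the cap, no reduction.

$75,684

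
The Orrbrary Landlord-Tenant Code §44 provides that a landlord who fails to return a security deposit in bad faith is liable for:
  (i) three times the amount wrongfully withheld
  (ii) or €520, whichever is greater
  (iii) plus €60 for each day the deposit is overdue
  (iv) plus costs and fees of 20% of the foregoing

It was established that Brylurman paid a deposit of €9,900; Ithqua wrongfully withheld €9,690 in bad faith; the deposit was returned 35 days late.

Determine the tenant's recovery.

Trebled: 3 × €9,690 = €29,070
Minimum €520: €29,070 meets the minimum, no increase.
Late-return penalty: 35 × €60 = €2,100
Damages plus late penalty: €29,070 + €2,100 = €31,170
Costs and fees: 20% of €31,170 = €6,234
Total recovery: €31,170 + €6,234 = €37,404

Recovery: €37,404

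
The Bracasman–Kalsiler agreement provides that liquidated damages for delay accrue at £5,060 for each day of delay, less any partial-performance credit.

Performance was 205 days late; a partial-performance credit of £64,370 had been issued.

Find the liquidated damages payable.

Per-day damages: 205 × £5,060 = £1,037,300
Less partial-performance credit: £1,037,300 − £64,370 = £972,930

£972,930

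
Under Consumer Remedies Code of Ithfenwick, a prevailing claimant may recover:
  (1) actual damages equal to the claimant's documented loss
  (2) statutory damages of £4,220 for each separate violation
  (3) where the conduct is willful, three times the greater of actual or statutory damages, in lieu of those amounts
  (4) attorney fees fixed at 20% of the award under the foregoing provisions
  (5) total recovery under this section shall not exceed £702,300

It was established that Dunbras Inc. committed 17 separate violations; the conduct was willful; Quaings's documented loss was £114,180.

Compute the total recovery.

Statutory damages: 17 × £4,220 = £71,740
Greater of actual damages (£114,180) or statutory damages (£71,740): £114,180
Trebled: 3 × £114,180 = £342,540
Attorney fees: 20% of £342,540 = £68,508
Total before cap: £342,540 + £68,508 = £411,048
Cap at £702,300: £411,048 is within the cap, no reduction.

£411,048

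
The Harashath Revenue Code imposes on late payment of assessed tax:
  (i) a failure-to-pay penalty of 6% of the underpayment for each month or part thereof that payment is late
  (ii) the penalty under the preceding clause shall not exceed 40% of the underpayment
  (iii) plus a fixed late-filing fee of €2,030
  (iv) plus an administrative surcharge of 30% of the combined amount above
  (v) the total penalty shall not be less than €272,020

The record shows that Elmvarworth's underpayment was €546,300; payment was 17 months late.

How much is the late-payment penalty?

Penalty: €286,715

Accrued rate: 6% × 17 = 102%, capped at 40% → 40%
Failure-to-pay penalty: 40% of €546,300 = €218,520
Penalty before surcharge: €218,520 + €2,030 = €220,550
Administrative surcharge: 30% of €220,550 = €66,165
Total penalty: €220,550 + €66,165 = €286,715
Minimum €272,020: €286,715 meets the minimum, no increase.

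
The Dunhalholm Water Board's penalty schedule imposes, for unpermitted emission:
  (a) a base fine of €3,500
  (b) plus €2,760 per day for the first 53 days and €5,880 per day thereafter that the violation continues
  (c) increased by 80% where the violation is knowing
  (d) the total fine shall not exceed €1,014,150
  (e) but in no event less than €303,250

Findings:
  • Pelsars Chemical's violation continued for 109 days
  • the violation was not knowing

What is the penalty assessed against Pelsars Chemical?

€479,060

First 53 days: 53 × €2,760 = €146,280
Remaining days: (109 − 53) × €5,880 = €329,280
Per-day component: €146,280 + €329,280 = €475,560
Base plus per-day: €3,500 + €475,560 = €479,060
The violation was not knowing: no 80% increase.
Cap at €1,014,150: €479,060 is within the cap, no reduction.
Minimum €303,250: €479,060 meets the minimum, no increase.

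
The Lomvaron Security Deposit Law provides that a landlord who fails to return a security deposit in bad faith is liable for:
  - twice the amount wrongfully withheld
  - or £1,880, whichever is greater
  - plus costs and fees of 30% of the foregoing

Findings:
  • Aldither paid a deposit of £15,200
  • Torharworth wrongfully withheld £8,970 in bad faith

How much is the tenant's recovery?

Doubled: 2 × £8,970 = £17,940
Minimum £1,880: £17,940 meets the minimum, no increase.
Costs and fees: 30% of £17,940 = £5,382
Total recovery: £17,940 + £5,382 = £23,322

£23,322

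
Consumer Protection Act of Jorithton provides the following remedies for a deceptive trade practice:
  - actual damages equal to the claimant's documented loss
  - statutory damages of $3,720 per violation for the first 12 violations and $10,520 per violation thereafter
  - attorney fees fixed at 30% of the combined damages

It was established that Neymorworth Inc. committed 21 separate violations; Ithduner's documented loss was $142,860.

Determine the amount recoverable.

First 12 violations: 12 × $3,720 = $44,640
Remaining violations: (21 − 12) × $10,520 = $94,680
Statutory damages: $44,640 + $94,680 = $139,320
Combined damages: $142,860 + $139,320 = $282,180
Attorney fees: 30% of $282,180 = $84,654
Total recovery: $282,180 + $84,654 = $366,834

$366,834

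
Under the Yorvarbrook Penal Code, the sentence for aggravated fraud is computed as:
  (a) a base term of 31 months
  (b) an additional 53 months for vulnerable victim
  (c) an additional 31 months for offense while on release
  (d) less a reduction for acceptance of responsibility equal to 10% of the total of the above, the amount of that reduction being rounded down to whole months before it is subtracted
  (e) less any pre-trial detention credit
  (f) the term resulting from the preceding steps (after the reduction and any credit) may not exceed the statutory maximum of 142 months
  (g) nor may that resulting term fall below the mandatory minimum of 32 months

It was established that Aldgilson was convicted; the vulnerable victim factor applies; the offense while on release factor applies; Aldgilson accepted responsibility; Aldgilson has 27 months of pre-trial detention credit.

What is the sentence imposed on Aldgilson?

Vulnerable victim enhancement: +53 months
Offense while on release enhancement: +31 months
Adjusted term: 31 months + 53 months + 31 months = 115 months
Acceptance of responsibility reduction: 10% of 115 months = 11 months (rounded down)
After reduction: 115 − 11 = 104 months
Less pre-trial detention credit: 104 months − 27 months = 77 months
Cap at 142 months: 77 months is within the cap, no reduction.
Minimum 32 months: 77 months meets the minimum, no increase.

77 months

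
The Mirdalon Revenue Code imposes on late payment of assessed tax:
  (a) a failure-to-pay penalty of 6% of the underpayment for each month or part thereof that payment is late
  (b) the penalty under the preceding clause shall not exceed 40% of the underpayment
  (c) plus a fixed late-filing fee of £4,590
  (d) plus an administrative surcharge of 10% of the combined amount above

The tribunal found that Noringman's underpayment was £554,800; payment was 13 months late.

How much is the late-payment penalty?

Accrued rate: 6% × 13 = 78%, capped at 40% → 40%
Failure-to-pay penalty: 40% of £554,800 = £221,920
Penalty before surcharge: £221,920 + £4,590 = £226,510
Administrative surcharge: 10% of £226,510 = £22,651
Total penalty: £226,510 + £22,651 = £249,161

£249,161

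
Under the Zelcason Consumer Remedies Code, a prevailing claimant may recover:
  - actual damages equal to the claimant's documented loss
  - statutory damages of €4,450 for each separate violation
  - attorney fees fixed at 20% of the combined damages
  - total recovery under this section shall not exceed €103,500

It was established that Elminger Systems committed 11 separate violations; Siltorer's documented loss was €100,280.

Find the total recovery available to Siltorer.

€103,500

Statutory damages: 11 × €4,450 = €48,950
Combined damages: €100,280 + €48,950 = €149,230
Attorney fees: 20% of €149,230 = €29,846
Total before cap: €149,230 + €29,846 = €179,076
Cap at €103,500: €179,076 exceeds the cap → €103,500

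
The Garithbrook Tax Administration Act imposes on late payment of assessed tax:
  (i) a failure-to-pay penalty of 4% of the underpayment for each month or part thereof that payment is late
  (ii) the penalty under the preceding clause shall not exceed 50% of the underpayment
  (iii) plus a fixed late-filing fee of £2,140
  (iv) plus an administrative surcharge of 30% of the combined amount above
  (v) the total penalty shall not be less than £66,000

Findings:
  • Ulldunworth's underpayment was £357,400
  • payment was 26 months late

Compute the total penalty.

Accrued rate: 4% × 26 = 104%, capped at 50% → 50%
Failure-to-pay penalty: 50% of £357,400 = £178,700
Penalty before surcharge: £178,700 + £2,140 = £180,840
Administrative surcharge: 30% of £180,840 = £54,252
Total penalty: £180,840 + £54,252 = £235,092
Minimum £66,000: £235,092 meets the minimum, no increase.

£235,092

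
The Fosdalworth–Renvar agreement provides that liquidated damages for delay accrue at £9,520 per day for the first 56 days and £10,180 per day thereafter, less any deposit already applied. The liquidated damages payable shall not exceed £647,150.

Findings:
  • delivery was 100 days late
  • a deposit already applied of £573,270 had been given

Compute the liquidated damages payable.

£407,770

First 56 days: 56 × £9,520 = £533,120
Remaining days: (100 − 56) × £10,180 = £447,920
Accrued per-day damages: £533,120 + £447,920 = £981,040
Less deposit already applied: £981,040 − £573,270 = £407,770
Cap at £647,150: £407,770 is within the cap, no reduction.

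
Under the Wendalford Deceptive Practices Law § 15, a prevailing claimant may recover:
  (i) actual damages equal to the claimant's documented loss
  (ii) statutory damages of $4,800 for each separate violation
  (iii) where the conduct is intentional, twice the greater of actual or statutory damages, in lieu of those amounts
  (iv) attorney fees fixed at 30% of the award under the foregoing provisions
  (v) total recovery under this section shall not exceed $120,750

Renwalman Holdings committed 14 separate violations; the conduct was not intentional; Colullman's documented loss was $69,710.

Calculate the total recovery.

$120,750

Statutory damages: 14 × $4,800 = $67,200
Conduct not intentional: the in-lieu enhancement does not apply.
Actual plus statutory damages: $69,710 + $67,200 = $136,910
Attorney fees: 30% of $136,910 = $41,073
Total before cap: $136,910 + $41,073 = $177,983
Cap at $120,750: $177,983 exceeds the cap → $120,750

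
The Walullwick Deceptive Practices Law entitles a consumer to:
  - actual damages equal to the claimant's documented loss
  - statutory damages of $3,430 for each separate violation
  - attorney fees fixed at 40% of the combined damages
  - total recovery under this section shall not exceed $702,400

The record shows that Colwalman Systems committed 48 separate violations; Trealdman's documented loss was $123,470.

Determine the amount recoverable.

Statutory damages: 48 × $3,430 = $164,640
Combined damages: $123,470 + $164,640 = $288,110
Attorney fees: 40% of $288,110 = $115,244
Total before cap: $288,110 + $115,244 = $403,354
Cap at $702,400: $403,354 is within the cap, no reduction.

$403,354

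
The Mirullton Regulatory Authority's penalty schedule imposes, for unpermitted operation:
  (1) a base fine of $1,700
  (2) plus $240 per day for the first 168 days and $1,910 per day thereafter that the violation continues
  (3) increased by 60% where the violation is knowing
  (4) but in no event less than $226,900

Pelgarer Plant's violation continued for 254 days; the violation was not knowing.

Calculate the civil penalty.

$226,900

First 168 days: 168 × $240 = $40,320
Remaining days: (254 − 168) × $1,910 = $164,260
Per-day component: $40,320 + $164,260 = $204,580
Base plus per-day: $1,700 + $204,580 = $206,280
The violation was not knowing: no 60% increase.
Minimum $226,900: $206,280 is below the minimum → $226,900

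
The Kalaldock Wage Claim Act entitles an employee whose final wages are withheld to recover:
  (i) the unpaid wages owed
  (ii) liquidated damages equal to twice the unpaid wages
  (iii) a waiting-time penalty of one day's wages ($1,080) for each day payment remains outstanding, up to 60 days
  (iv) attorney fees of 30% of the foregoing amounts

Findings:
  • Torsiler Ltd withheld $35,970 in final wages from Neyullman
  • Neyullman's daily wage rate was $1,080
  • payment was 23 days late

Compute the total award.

Doubled: 2 × $35,970 = $71,940
Penalty days: min(23, 60) = 23
Waiting-time penalty: 23 × $1,080 = $24,840
Subtotal: $35,970 + $71,940 + $24,840 = $132,750
Attorney fees: 30% of $132,750 = $39,825
Total award: $132,750 + $39,825 = $172,575

Total award: $172,575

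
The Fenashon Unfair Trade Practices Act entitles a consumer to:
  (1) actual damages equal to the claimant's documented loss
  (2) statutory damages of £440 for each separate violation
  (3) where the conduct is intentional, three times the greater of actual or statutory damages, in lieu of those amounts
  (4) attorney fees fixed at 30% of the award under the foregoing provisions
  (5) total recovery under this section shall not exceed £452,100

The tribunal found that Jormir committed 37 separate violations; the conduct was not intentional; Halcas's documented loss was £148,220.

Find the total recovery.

Statutory damages: 37 × £440 = £16,280
Conduct not intentional: the in-lieu enhancement does not apply.
Actual plus statutory damages: £148,220 + £16,280 = £164,500
Attorney fees: 30% of £164,500 = £49,350
Total before cap: £164,500 + £49,350 = £213,850
Cap at £452,100: £213,850 is within the cap, no reduction.

Total recovery: £213,850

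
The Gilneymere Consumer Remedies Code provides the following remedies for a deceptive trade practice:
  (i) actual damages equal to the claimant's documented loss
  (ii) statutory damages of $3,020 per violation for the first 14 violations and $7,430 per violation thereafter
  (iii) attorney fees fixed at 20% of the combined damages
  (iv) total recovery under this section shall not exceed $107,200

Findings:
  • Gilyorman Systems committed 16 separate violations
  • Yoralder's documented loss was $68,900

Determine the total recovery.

First 14 violations: 14 × $3,020 = $42,280
Remaining violations: (16 − 14) × $7,430 = $14,860
Statutory damages: $42,280 + $14,860 = $57,140
Combined damages: $68,900 + $57,140 = $126,040
Attorney fees: 20% of $126,040 = $25,208
Total before cap: $126,040 + $25,208 = $151,248
Cap at $107,200: $151,248 exceeds the cap → $107,200

$107,200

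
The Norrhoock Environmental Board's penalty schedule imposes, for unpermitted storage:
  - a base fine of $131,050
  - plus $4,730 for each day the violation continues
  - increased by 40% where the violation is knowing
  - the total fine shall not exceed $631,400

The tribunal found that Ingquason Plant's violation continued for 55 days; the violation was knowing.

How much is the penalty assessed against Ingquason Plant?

Per-day component: 55 × $4,730 = $260,150
Base plus per-day: $131,050 + $260,150 = $391,200
Enhancement: 40% of $391,200 = $156,480
Enhanced fine: $391,200 + $156,480 = $547,680
Cap at $631,400: $547,680 is within the cap, no reduction.

Civil penalty: $547,680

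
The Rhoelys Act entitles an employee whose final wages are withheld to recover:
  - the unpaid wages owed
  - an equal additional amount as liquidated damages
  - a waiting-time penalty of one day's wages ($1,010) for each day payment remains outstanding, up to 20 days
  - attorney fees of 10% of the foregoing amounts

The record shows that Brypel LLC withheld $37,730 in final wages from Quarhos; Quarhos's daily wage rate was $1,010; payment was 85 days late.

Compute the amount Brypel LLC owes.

Liquidated damages (equal amount): $37,730
Penalty days: min(85, 20) = 20
Waiting-time penalty: 20 × $1,010 = $20,200
Subtotal: $37,730 + $37,730 + $20,200 = $95,660
Attorney fees: 10% of $95,660 = $9,566
Total award: $95,660 + $9,566 = $105,226

$105,226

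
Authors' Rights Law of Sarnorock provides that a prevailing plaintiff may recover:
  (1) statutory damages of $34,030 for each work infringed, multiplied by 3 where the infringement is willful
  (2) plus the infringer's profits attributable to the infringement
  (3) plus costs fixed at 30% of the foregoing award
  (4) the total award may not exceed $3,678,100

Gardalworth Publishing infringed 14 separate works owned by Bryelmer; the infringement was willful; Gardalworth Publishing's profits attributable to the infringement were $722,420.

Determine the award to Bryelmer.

$2,797,184

Statutory damages: 14 × $34,030 = $476,420
Trebled: 3 × $476,420 = $1,429,260
Combined award: $1,429,260 + $722,420 = $2,151,680
Costs: 30% of $2,151,680 = $645,504
Award plus costs: $2,151,680 + $645,504 = $2,797,184
Cap at $3,678,100: $2,797,184 is within the cap, no reduction.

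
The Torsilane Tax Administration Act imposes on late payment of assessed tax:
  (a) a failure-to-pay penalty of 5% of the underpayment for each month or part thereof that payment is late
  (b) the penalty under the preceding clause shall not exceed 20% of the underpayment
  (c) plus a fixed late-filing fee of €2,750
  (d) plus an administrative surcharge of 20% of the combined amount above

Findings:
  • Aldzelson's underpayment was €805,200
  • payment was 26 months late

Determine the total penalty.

€196,548

Accrued rate: 5% × 26 = 130%, capped at 20% → 20%
Failure-to-pay penalty: 20% of €805,200 = €161,040
Penalty before surcharge: €161,040 + €2,750 = €163,790
Administrative surcharge: 20% of €163,790 = €32,758
Total penalty: €163,790 + €32,758 = €196,548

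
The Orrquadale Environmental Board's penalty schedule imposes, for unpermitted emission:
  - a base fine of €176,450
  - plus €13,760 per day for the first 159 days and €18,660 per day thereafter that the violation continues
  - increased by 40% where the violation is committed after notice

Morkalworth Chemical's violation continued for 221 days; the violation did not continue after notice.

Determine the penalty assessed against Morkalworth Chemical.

Civil penalty: €3,521,210

First 159 days: 159 × €13,760 = €2,187,840
Remaining days: (221 − 159) × €18,660 = €1,156,920
Per-day component: €2,187,840 + €1,156,920 = €3,344,760
Base plus per-day: €176,450 + €3,344,760 = €3,521,210
The violation did not continue after notice: no 40% increase.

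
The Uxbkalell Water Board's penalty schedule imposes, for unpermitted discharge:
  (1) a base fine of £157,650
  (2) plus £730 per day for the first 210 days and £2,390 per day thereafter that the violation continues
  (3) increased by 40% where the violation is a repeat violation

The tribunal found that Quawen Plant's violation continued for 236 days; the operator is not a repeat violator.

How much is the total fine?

First 210 days: 210 × £730 = £153,300
Remaining days: (236 − 210) × £2,390 = £62,140
Per-day component: £153,300 + £62,140 = £215,440
Base plus per-day: £157,650 + £215,440 = £373,090
The operator is not a repeat violator: no 40% increase.

£373,090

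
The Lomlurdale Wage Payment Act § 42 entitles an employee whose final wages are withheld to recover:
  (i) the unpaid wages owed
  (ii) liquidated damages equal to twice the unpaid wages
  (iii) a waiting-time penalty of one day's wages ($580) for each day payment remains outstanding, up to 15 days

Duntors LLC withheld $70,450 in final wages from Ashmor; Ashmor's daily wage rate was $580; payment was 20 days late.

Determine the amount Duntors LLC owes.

$220,050

Doubled: 2 × $70,450 = $140,900
Penalty days: min(20, 15) = 15
Waiting-time penalty: 15 × $580 = $8,700
Total award: $70,450 + $140,900 + $8,700 = $220,050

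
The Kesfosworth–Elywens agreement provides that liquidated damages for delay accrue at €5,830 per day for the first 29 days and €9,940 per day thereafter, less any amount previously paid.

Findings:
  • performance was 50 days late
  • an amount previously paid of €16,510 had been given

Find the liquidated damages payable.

First 29 days: 29 × €5,830 = €169,070
Remaining days: (50 − 29) × €9,940 = €208,740
Accrued per-day damages: €169,070 + €208,740 = €377,810
Less amount previously paid: €377,810 − €16,510 = €361,300

€361,300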